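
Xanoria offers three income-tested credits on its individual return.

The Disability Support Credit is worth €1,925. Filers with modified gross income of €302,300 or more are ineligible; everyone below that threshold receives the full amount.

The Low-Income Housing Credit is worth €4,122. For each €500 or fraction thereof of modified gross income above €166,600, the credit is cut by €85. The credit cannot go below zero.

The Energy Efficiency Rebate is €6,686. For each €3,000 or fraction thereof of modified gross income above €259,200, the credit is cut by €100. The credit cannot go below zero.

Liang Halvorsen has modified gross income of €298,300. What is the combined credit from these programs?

€7,211

Disability Support Credit: €298,300 is below the €302,300 cutoff, so the full €1,925 applies.
Low-Income Housing Credit: income exceeds €166,600 by €131,700 → 264 increments × €85 = €22,440 ≥ base, so the credit is €0.
Energy Efficiency Rebate: income exceeds €259,200 by €39,100, which is 14 full-or-partial €3,000 increments; reduction = 14 × €100 = €1,400, leaving €5,286.
Total: €1,925 + €0 + €5,286 = €7,211.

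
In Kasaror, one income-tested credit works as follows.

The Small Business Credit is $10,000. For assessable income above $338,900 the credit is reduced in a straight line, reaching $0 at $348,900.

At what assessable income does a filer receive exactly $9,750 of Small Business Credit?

$9,750 is 9,750/10,000 of the full $10,000, so 250/10,000 of the $10,000 range has been used: income = $338,900 + $10,000 × 250/10,000 = $339,150.

$339,150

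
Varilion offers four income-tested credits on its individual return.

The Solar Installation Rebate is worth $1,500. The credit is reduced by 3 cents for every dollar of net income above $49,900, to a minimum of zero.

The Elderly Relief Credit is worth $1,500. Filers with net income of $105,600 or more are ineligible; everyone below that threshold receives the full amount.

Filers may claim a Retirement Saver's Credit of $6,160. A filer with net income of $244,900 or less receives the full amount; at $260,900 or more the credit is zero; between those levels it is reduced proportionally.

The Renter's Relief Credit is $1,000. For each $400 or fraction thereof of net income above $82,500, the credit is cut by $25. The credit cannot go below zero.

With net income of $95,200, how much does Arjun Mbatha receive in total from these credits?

Solar Installation Rebate: 3% of the $45,300 excess over $49,900 is $1,359; credit = $1,500 − $1,359 = $141.
Elderly Relief Credit: $95,200 is below the $105,600 cutoff, so the full $1,500 applies.
Retirement Saver's Credit: $95,200 is at or below the $244,900 threshold, so the full $6,160 applies.
Renter's Relief Credit: income exceeds $82,500 by $12,700, which is 32 full-or-partial $400 increments; reduction = 32 × $25 = $800, leaving $200.
Total: $141 + $1,500 + $6,160 + $200 = $8,001.

$8,001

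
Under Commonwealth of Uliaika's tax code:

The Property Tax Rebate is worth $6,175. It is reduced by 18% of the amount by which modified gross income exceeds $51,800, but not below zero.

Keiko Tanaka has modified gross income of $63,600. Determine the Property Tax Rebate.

Property Tax Rebate: 18% of the $11,800 excess over $51,800 is $2,124; credit = $6,175 − $2,124 = $4,051.

$4,051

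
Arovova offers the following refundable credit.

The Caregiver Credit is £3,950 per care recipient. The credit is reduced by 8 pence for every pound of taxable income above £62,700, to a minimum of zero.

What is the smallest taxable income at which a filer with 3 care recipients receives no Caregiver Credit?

Full credit = 3 × £3,950 = £11,850.
The credit falls by 8% of each pound above £62,700, so it reaches zero when the excess is £11,850 / 8% = £148,125: income = £62,700 + £148,125 = £210,825.

£210,825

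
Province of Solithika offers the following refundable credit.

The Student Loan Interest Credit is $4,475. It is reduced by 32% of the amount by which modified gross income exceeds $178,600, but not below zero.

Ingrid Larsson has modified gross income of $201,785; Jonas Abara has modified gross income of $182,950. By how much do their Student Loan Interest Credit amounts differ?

$3,083

Ingrid ($201,785): Student Loan Interest Credit: 32% of the $23,185 excess over $178,600 is $7,419.20 ≥ base, so the credit is $0.
Jonas ($182,950): Student Loan Interest Credit: 32% of the $4,350 excess over $178,600 is $1,392; credit = $4,475 − $1,392 = $3,083.
Difference: |$0 − $3,083| = $3,083.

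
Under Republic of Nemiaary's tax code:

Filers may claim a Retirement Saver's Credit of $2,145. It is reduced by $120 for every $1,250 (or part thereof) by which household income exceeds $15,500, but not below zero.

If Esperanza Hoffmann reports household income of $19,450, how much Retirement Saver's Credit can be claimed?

Retirement Saver's Credit: income exceeds $15,500 by $3,950, which is 4 full-or-partial $1,250 increments; reduction = 4 × $120 = $480, leaving $1,665.

$1,665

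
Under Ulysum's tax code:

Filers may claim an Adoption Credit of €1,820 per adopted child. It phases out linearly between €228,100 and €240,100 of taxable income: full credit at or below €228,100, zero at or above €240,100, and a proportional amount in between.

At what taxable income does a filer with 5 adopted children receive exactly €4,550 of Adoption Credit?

Full credit = 5 × €1,820 = €9,100.
€4,550 is 4,550/9,100 of the full €9,100, so 4,550/9,100 of the €12,000 range has been used: income = €228,100 + €12,000 × 4,550/9,100 = €234,100.

€234,100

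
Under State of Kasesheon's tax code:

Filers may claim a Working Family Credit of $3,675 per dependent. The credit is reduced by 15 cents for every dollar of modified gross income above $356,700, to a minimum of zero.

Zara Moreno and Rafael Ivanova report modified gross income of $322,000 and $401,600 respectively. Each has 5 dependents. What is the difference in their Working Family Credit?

Zara ($322,000): Working Family Credit: base = 5 × $3,675 = $18,375. $322,000 is at or below the $356,700 threshold, so the full $18,375 applies.
Rafael ($401,600): Working Family Credit: base = 5 × $3,675 = $18,375. 15% of the $44,900 excess over $356,700 is $6,735; credit = $18,375 − $6,735 = $11,640.
Difference: |$18,375 − $11,640| = $6,735.

$6,735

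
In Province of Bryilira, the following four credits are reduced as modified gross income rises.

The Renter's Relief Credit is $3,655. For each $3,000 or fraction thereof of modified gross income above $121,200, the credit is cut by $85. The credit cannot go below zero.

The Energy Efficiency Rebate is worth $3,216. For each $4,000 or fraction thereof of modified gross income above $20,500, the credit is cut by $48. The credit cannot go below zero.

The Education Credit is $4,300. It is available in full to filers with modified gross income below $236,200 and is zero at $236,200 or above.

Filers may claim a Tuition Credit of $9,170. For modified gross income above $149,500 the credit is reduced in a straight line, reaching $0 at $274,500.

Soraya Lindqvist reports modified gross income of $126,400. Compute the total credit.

Renter's Relief Credit: income exceeds $121,200 by $5,200, which is 2 full-or-partial $3,000 increments; reduction = 2 × $85 = $170, leaving $3,485.
Energy Efficiency Rebate: income exceeds $20,500 by $105,900, which is 27 full-or-partial $4,000 increments; reduction = 27 × $48 = $1,296, leaving $1,920.
Education Credit: $126,400 is below the $236,200 cutoff, so the full $4,300 applies.
Tuition Credit: $126,400 is at or below the $149,500 threshold, so the full $9,170 applies.
Total: $3,485 + $1,920 + $4,300 + $9,170 = $18,875.

$18,875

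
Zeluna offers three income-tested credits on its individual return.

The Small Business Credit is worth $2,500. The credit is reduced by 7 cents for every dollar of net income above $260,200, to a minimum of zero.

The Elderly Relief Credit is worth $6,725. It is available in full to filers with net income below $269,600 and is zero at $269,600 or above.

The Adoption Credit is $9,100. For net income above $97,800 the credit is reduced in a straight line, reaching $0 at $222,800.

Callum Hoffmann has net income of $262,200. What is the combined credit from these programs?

Small Business Credit: 7% of the $2,000 excess over $260,200 is $140; credit = $2,500 − $140 = $2,360.
Elderly Relief Credit: $262,200 is below the $269,600 cutoff, so the full $6,725 applies.
Adoption Credit: $262,200 is at or above $222,800, so the credit is $0.
Total: $2,360 + $6,725 + $0 = $9,085.

$9,085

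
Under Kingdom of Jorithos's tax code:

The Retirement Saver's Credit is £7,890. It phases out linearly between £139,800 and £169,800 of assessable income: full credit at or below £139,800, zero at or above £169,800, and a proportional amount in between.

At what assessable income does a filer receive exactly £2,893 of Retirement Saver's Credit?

£158,800

£2,893 is 2,893/7,890 of the full £7,890, so 4,997/7,890 of the £30,000 range has been used: income = £139,800 + £30,000 × 4,997/7,890 = £158,800.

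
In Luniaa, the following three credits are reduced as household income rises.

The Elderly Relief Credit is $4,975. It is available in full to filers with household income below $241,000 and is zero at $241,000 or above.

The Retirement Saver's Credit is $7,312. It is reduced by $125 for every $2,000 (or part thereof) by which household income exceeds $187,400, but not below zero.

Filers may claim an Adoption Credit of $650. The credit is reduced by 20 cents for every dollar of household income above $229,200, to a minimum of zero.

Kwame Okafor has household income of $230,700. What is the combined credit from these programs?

Elderly Relief Credit: $230,700 is below the $241,000 cutoff, so the full $4,975 applies.
Retirement Saver's Credit: income exceeds $187,400 by $43,300, which is 22 full-or-partial $2,000 increments; reduction = 22 × $125 = $2,750, leaving $4,562.
Adoption Credit: 20% of the $1,500 excess over $229,200 is $300; credit = $650 − $300 = $350.
Total: $4,975 + $4,562 + $350 = $9,887.

$9,887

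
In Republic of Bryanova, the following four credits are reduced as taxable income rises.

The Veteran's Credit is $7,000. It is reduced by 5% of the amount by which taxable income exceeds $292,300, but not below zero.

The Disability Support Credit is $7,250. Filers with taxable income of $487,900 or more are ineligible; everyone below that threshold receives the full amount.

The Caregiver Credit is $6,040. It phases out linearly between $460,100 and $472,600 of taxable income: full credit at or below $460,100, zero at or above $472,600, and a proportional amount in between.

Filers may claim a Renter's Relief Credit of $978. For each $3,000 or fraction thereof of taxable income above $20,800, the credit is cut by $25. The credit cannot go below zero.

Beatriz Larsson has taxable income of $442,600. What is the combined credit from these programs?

$13,290

Veteran's Credit: 5% of the $150,300 excess over $292,300 is $7,515 ≥ base, so the credit is $0.
Disability Support Credit: $442,600 is below the $487,900 cutoff, so the full $7,250 applies.
Caregiver Credit: $442,600 is at or below the $460,100 threshold, so the full $6,040 applies.
Renter's Relief Credit: income exceeds $20,800 by $421,800 → 141 increments × $25 = $3,525 ≥ base, so the credit is $0.
Total: $0 + $7,250 + $6,040 + $0 = $13,290.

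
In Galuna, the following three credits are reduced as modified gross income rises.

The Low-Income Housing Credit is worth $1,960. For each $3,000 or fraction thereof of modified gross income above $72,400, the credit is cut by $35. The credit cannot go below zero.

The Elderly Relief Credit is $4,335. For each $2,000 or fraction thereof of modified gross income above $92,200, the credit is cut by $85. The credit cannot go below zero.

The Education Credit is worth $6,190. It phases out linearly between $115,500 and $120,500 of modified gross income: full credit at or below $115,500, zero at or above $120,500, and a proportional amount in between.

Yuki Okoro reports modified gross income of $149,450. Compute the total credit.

Low-Income Housing Credit: income exceeds $72,400 by $77,050, which is 26 full-or-partial $3,000 increments; reduction = 26 × $35 = $910, leaving $1,050.
Elderly Relief Credit: income exceeds $92,200 by $57,250, which is 29 full-or-partial $2,000 increments; reduction = 29 × $85 = $2,465, leaving $1,870.
Education Credit: $149,450 is at or above $120,500, so the credit is $0.
Total: $1,050 + $1,870 + $0 = $2,920.

$2,920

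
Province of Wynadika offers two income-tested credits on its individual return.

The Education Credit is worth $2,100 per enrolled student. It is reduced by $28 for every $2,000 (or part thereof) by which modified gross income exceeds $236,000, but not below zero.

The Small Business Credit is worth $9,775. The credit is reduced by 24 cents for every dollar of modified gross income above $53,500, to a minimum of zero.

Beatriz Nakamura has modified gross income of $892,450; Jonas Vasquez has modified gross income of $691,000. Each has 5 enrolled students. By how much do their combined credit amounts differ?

$2,828

Beatriz ($892,450): Education Credit: base = 5 × $2,100 = $10,500. income exceeds $236,000 by $656,450, which is 329 full-or-partial $2,000 increments; reduction = 329 × $28 = $9,212, leaving $1,288. Small Business Credit: 24% of the $838,950 excess over $53,500 is $201,348 ≥ base, so the credit is $0. total $1,288 + $0 = $1,288
Jonas ($691,000): Education Credit: base = 5 × $2,100 = $10,500. income exceeds $236,000 by $455,000, which is 228 full-or-partial $2,000 increments; reduction = 228 × $28 = $6,384, leaving $4,116. Small Business Credit: 24% of the $637,500 excess over $53,500 is $153,000 ≥ base, so the credit is $0. total $4,116 + $0 = $4,116
Difference: |$1,288 − $4,116| = $2,828.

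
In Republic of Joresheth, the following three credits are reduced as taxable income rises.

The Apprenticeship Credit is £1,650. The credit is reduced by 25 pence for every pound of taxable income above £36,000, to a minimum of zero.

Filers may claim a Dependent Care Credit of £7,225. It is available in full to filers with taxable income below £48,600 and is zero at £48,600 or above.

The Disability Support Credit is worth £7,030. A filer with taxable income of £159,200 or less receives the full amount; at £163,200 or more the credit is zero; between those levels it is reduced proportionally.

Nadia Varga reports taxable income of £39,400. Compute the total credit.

£15,055

Apprenticeship Credit: 25% of the £3,400 excess over £36,000 is £850; credit = £1,650 − £850 = £800.
Dependent Care Credit: £39,400 is below the £48,600 cutoff, so the full £7,225 applies.
Disability Support Credit: £39,400 is at or below the £159,200 threshold, so the full £7,030 applies.
Total: £800 + £7,225 + £7,030 = £15,055.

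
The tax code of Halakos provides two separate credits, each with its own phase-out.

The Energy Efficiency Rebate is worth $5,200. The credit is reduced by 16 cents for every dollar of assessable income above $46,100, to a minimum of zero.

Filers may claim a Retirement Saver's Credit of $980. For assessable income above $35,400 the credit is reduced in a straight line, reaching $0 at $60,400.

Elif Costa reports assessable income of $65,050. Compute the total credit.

Energy Efficiency Rebate: 16% of the $18,950 excess over $46,100 is $3,032; credit = $5,200 − $3,032 = $2,168.
Retirement Saver's Credit: $65,050 is at or above $60,400, so the credit is $0.
Total: $2,168 + $0 = $2,168.

$2,168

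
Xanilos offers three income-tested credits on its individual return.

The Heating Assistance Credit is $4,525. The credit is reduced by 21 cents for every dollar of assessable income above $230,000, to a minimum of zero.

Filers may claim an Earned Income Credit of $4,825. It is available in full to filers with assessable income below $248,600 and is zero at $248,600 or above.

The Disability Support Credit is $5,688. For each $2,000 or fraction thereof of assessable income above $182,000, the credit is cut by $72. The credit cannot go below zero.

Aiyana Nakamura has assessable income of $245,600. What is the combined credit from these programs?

Heating Assistance Credit: 21% of the $15,600 excess over $230,000 is $3,276; credit = $4,525 − $3,276 = $1,249.
Earned Income Credit: $245,600 is below the $248,600 cutoff, so the full $4,825 applies.
Disability Support Credit: income exceeds $182,000 by $63,600, which is 32 full-or-partial $2,000 increments; reduction = 32 × $72 = $2,304, leaving $3,384.
Total: $1,249 + $4,825 + $3,384 = $9,458.

$9,458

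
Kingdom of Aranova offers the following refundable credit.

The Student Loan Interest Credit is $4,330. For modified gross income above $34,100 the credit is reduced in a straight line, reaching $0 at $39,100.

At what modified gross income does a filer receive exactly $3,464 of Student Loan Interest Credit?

$35,100

$3,464 is 3,464/4,330 of the full $4,330, so 866/4,330 of the $5,000 range has been used: income = $34,100 + $5,000 × 866/4,330 = $35,100.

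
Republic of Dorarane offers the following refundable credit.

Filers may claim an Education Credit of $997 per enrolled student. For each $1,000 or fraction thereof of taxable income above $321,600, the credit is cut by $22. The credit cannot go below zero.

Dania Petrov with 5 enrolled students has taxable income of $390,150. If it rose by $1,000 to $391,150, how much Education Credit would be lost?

At $390,150 — base = 5 × $997 = $4,985. income exceeds $321,600 by $68,550, which is 69 full-or-partial $1,000 increments; reduction = 69 × $22 = $1,518, leaving $3,467.
At $391,150 — base = 5 × $997 = $4,985. income exceeds $321,600 by $69,550, which is 70 full-or-partial $1,000 increments; reduction = 70 × $22 = $1,540, leaving $3,445.
Lost: $3,467 − $3,445 = $22.

$22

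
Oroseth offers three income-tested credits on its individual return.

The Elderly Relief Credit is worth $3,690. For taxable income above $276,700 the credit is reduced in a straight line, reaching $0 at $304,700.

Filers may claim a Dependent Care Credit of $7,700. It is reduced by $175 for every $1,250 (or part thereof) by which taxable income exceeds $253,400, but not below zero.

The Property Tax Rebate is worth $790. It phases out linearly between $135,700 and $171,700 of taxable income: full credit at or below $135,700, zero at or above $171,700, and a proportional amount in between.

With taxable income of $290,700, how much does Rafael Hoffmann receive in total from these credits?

$4,295

Elderly Relief Credit: $290,700 is $14,000 into a $28,000 phase-out range, leaving 14,000/28,000 of the credit: $3,690 × 14,000/28,000 = $1,845.
Dependent Care Credit: income exceeds $253,400 by $37,300, which is 30 full-or-partial $1,250 increments; reduction = 30 × $175 = $5,250, leaving $2,450.
Property Tax Rebate: $290,700 is at or above $171,700, so the credit is $0.
Total: $1,845 + $2,450 + $0 = $4,295.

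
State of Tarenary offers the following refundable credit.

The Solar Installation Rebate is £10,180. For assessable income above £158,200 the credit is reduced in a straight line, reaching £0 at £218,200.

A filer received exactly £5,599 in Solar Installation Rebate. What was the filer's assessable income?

£185,200

£5,599 is 5,599/10,180 of the full £10,180, so 4,581/10,180 of the £60,000 range has been used: income = £158,200 + £60,000 × 4,581/10,180 = £185,200.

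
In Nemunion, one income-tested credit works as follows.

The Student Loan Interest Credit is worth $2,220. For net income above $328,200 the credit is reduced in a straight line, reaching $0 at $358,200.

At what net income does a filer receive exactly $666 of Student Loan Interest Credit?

$666 is 666/2,220 of the full $2,220, so 1,554/2,220 of the $30,000 range has been used: income = $328,200 + $30,000 × 1,554/2,220 = $349,200.

$349,200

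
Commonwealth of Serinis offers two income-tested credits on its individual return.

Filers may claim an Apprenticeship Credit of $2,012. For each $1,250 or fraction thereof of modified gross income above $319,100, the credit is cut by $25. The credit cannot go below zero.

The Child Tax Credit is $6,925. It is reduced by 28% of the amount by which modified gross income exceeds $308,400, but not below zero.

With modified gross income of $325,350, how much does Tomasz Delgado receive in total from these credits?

Apprenticeship Credit: income exceeds $319,100 by $6,250, which is 5 full-or-partial $1,250 increments; reduction = 5 × $25 = $125, leaving $1,887.
Child Tax Credit: 28% of the $16,950 excess over $308,400 is $4,746; credit = $6,925 − $4,746 = $2,179.
Total: $1,887 + $2,179 = $4,066.

$4,066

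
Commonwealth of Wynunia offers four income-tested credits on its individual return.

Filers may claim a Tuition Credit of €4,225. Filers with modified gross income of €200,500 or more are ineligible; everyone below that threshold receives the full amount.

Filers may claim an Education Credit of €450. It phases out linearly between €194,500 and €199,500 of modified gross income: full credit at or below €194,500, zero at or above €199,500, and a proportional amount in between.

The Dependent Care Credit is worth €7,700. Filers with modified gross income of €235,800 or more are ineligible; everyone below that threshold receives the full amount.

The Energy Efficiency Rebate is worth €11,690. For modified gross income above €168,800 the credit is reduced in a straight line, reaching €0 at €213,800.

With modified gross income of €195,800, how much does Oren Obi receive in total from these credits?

€16,934

Tuition Credit: €195,800 is below the €200,500 cutoff, so the full €4,225 applies.
Education Credit: €195,800 is €1,300 into a €5,000 phase-out range, leaving 3,700/5,000 of the credit: €450 × 3,700/5,000 = €333.
Dependent Care Credit: €195,800 is below the €235,800 cutoff, so the full €7,700 applies.
Energy Efficiency Rebate: €195,800 is €27,000 into a €45,000 phase-out range, leaving 18,000/45,000 of the credit: €11,690 × 18,000/45,000 = €4,676.
Total: €4,225 + €333 + €7,700 + €4,676 = €16,934.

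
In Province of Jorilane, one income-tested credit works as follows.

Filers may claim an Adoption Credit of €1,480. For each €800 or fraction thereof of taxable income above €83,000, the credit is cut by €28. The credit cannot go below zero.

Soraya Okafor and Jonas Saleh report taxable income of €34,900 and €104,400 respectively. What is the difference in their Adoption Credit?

€756

Soraya (€34,900): Adoption Credit: €34,900 is at or below the €83,000 threshold, so the full €1,480 applies.
Jonas (€104,400): Adoption Credit: income exceeds €83,000 by €21,400, which is 27 full-or-partial €800 increments; reduction = 27 × €28 = €756, leaving €724.
Difference: |€1,480 − €724| = €756.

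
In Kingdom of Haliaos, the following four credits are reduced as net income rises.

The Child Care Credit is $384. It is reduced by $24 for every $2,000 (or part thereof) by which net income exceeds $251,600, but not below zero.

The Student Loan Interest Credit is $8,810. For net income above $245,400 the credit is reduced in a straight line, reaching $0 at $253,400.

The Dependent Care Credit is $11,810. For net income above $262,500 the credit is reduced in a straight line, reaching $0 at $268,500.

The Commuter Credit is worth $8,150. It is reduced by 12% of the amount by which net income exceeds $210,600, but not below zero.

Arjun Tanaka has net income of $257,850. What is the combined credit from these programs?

$14,578

Child Care Credit: income exceeds $251,600 by $6,250, which is 4 full-or-partial $2,000 increments; reduction = 4 × $24 = $96, leaving $288.
Student Loan Interest Credit: $257,850 is at or above $253,400, so the credit is $0.
Dependent Care Credit: $257,850 is at or below the $262,500 threshold, so the full $11,810 applies.
Commuter Credit: 12% of the $47,250 excess over $210,600 is $5,670; credit = $8,150 − $5,670 = $2,480.
Total: $288 + $0 + $11,810 + $2,480 = $14,578.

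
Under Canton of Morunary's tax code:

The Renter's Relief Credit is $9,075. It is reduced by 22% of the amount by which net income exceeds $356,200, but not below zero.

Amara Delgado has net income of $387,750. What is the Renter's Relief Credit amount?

$2,134

Renter's Relief Credit: 22% of the $31,550 excess over $356,200 is $6,941; credit = $9,075 − $6,941 = $2,134.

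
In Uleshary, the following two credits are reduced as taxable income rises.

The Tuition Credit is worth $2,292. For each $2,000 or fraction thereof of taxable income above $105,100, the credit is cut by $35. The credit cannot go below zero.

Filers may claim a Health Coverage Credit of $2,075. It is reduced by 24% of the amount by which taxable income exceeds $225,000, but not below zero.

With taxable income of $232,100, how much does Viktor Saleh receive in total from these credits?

Tuition Credit: income exceeds $105,100 by $127,000, which is 64 full-or-partial $2,000 increments; reduction = 64 × $35 = $2,240, leaving $52.
Health Coverage Credit: 24% of the $7,100 excess over $225,000 is $1,704; credit = $2,075 − $1,704 = $371.
Total: $52 + $371 = $423.

$423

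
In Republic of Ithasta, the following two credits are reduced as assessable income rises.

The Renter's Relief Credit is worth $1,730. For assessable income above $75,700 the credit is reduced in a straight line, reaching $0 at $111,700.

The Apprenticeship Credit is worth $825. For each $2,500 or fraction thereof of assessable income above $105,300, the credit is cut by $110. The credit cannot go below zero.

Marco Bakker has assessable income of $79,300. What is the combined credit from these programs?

$2,382

Renter's Relief Credit: $79,300 is $3,600 into a $36,000 phase-out range, leaving 32,400/36,000 of the credit: $1,730 × 32,400/36,000 = $1,557.
Apprenticeship Credit: $79,300 is at or below the $105,300 threshold, so the full $825 applies.
Total: $1,557 + $825 = $2,382.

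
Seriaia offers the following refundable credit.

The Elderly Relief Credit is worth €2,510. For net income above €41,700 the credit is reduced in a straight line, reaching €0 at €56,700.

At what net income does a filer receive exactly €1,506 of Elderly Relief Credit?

€47,700

€1,506 is 1,506/2,510 of the full €2,510, so 1,004/2,510 of the €15,000 range has been used: income = €41,700 + €15,000 × 1,004/2,510 = €47,700.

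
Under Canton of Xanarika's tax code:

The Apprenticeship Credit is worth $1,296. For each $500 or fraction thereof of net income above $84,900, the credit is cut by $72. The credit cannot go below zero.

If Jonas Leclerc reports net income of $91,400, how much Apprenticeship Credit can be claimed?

$360

Apprenticeship Credit: income exceeds $84,900 by $6,500, which is 13 full-or-partial $500 increments; reduction = 13 × $72 = $936, leaving $360.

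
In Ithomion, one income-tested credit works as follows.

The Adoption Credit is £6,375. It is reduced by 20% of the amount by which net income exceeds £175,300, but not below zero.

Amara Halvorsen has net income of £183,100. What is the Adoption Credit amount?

£4,815

Adoption Credit: 20% of the £7,800 excess over £175,300 is £1,560; credit = £6,375 − £1,560 = £4,815.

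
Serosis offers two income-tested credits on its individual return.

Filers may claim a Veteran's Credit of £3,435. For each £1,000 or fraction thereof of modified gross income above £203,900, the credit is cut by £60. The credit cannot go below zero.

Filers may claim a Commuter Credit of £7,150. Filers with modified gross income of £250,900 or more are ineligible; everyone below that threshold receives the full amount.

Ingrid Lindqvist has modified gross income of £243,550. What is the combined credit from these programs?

£8,185

Veteran's Credit: income exceeds £203,900 by £39,650, which is 40 full-or-partial £1,000 increments; reduction = 40 × £60 = £2,400, leaving £1,035.
Commuter Credit: £243,550 is below the £250,900 cutoff, so the full £7,150 applies.
Total: £1,035 + £7,150 = £8,185.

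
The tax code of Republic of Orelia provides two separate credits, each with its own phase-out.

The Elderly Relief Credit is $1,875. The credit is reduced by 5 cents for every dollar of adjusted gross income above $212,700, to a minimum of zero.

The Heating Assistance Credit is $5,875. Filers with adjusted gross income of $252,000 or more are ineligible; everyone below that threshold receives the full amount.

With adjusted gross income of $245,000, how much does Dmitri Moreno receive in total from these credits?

$6,135

Elderly Relief Credit: 5% of the $32,300 excess over $212,700 is $1,615; credit = $1,875 − $1,615 = $260.
Heating Assistance Credit: $245,000 is below the $252,000 cutoff, so the full $5,875 applies.
Total: $260 + $5,875 = $6,135.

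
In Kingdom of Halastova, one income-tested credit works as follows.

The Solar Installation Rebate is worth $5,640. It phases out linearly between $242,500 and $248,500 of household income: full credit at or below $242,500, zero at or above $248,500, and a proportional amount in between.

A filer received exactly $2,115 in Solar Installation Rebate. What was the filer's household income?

$246,250

$2,115 is 2,115/5,640 of the full $5,640, so 3,525/5,640 of the $6,000 range has been used: income = $242,500 + $6,000 × 3,525/5,640 = $246,250.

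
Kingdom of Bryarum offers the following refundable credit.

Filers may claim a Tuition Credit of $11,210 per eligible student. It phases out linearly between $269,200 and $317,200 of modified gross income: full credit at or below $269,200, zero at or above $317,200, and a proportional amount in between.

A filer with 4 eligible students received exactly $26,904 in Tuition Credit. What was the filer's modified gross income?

Full credit = 4 × $11,210 = $44,840.
$26,904 is 26,904/44,840 of the full $44,840, so 17,936/44,840 of the $48,000 range has been used: income = $269,200 + $48,000 × 17,936/44,840 = $288,400.

$288,400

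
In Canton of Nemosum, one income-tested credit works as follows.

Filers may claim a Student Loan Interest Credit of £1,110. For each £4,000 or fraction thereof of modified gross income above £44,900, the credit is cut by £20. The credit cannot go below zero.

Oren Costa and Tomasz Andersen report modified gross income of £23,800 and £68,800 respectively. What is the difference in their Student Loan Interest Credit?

Oren (£23,800): Student Loan Interest Credit: £23,800 is at or below the £44,900 threshold, so the full £1,110 applies.
Tomasz (£68,800): Student Loan Interest Credit: income exceeds £44,900 by £23,900, which is 6 full-or-partial £4,000 increments; reduction = 6 × £20 = £120, leaving £990.
Difference: |£1,110 − £990| = £120.

£120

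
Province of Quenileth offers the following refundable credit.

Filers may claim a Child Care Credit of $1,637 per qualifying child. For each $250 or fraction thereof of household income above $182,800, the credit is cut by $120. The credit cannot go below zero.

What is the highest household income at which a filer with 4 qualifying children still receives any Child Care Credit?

$196,300

Full credit = 4 × $1,637 = $6,548.
After 54 increments the reduction is 54 × $120 = $6,480, leaving $68; one more increment wipes it out. Increment 54 ends at excess 54 × $250 = $13,500, so the highest qualifying income is $182,800 + $13,500 = $196,300.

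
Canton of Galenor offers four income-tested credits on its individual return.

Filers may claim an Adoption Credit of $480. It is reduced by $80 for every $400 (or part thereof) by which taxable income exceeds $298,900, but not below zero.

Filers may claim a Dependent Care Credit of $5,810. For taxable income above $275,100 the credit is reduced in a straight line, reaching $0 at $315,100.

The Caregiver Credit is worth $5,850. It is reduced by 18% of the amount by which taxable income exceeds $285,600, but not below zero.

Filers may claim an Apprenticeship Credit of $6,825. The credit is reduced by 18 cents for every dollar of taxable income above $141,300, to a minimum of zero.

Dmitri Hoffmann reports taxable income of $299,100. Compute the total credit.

$6,144

Adoption Credit: income exceeds $298,900 by $200, which is 1 full-or-partial $400 increment; reduction = 1 × $80 = $80, leaving $400.
Dependent Care Credit: $299,100 is $24,000 into a $40,000 phase-out range, leaving 16,000/40,000 of the credit: $5,810 × 16,000/40,000 = $2,324.
Caregiver Credit: 18% of the $13,500 excess over $285,600 is $2,430; credit = $5,850 − $2,430 = $3,420.
Apprenticeship Credit: 18% of the $157,800 excess over $141,300 is $28,404 ≥ base, so the credit is $0.
Total: $400 + $2,324 + $3,420 + $0 = $6,144.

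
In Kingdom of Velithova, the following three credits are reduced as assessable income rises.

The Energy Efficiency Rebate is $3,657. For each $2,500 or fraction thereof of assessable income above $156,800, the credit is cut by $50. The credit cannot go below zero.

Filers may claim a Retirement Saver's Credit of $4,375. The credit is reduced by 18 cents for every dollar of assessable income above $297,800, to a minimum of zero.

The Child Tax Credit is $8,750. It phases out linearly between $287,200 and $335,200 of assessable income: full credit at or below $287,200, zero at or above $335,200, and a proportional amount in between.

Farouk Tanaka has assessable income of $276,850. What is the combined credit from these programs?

Energy Efficiency Rebate: income exceeds $156,800 by $120,050, which is 49 full-or-partial $2,500 increments; reduction = 49 × $50 = $2,450, leaving $1,207.
Retirement Saver's Credit: $276,850 is at or below the $297,800 threshold, so the full $4,375 applies.
Child Tax Credit: $276,850 is at or below the $287,200 threshold, so the full $8,750 applies.
Total: $1,207 + $4,375 + $8,750 = $14,332.

$14,332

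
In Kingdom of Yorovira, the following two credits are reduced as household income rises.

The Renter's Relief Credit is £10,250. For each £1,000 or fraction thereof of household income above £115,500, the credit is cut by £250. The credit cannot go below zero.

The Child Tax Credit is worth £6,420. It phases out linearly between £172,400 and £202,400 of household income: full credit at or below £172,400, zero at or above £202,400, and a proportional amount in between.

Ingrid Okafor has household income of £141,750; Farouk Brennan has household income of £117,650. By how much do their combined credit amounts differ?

Ingrid (£141,750): Renter's Relief Credit: income exceeds £115,500 by £26,250, which is 27 full-or-partial £1,000 increments; reduction = 27 × £250 = £6,750, leaving £3,500. Child Tax Credit: £141,750 is at or below the £172,400 threshold, so the full £6,420 applies. total £3,500 + £6,420 = £9,920
Farouk (£117,650): Renter's Relief Credit: income exceeds £115,500 by £2,150, which is 3 full-or-partial £1,000 increments; reduction = 3 × £250 = £750, leaving £9,500. Child Tax Credit: £117,650 is at or below the £172,400 threshold, so the full £6,420 applies. total £9,500 + £6,420 = £15,920
Difference: |£9,920 − £15,920| = £6,000.

£6,000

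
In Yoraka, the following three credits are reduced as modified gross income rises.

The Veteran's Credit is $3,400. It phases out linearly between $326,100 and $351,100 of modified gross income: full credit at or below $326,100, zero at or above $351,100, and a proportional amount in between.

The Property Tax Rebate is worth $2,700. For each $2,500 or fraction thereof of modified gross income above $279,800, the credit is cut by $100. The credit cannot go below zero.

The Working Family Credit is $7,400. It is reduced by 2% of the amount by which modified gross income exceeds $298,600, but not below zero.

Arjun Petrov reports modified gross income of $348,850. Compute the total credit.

$6,701

Veteran's Credit: $348,850 is $22,750 into a $25,000 phase-out range, leaving 2,250/25,000 of the credit: $3,400 × 2,250/25,000 = $306.
Property Tax Rebate: income exceeds $279,800 by $69,050 → 28 increments × $100 = $2,800 ≥ base, so the credit is $0.
Working Family Credit: 2% of the $50,250 excess over $298,600 is $1,005; credit = $7,400 − $1,005 = $6,395.
Total: $306 + $0 + $6,395 = $6,701.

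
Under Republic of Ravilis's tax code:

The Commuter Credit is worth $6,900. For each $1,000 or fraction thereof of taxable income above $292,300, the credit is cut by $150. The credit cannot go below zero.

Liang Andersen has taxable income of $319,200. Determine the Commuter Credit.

Commuter Credit: income exceeds $292,300 by $26,900, which is 27 full-or-partial $1,000 increments; reduction = 27 × $150 = $4,050, leaving $2,850.

$2,850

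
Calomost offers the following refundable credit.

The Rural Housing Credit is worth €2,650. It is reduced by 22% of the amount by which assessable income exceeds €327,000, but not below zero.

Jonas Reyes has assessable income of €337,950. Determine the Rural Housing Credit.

Rural Housing Credit: 22% of the €10,950 excess over €327,000 is €2,409; credit = €2,650 − €2,409 = €241.

€241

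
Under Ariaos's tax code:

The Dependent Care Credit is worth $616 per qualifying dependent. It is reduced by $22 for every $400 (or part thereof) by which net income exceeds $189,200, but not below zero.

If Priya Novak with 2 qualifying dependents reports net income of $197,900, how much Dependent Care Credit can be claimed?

$748

Dependent Care Credit: base = 2 × $616 = $1,232. income exceeds $189,200 by $8,700, which is 22 full-or-partial $400 increments; reduction = 22 × $22 = $484, leaving $748.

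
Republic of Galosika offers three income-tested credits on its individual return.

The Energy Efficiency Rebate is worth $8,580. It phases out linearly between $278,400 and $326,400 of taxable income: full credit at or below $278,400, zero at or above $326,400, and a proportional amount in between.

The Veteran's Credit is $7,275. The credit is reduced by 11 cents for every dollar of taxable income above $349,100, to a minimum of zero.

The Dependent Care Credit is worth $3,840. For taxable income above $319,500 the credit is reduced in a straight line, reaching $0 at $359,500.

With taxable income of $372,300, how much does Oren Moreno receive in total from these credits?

Energy Efficiency Rebate: $372,300 is at or above $326,400, so the credit is $0.
Veteran's Credit: 11% of the $23,200 excess over $349,100 is $2,552; credit = $7,275 − $2,552 = $4,723.
Dependent Care Credit: $372,300 is at or above $359,500, so the credit is $0.
Total: $0 + $4,723 + $0 = $4,723.

$4,723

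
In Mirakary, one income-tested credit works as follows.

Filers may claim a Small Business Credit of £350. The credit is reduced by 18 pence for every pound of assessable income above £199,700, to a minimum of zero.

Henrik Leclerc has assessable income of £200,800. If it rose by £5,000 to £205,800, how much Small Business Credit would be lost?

£152

At £200,800 — 18% of the £1,100 excess over £199,700 is £198; credit = £350 − £198 = £152.
At £205,800 — 18% of the £6,100 excess over £199,700 is £1,098 ≥ base, so the credit is £0.
Lost: £152 − £0 = £152.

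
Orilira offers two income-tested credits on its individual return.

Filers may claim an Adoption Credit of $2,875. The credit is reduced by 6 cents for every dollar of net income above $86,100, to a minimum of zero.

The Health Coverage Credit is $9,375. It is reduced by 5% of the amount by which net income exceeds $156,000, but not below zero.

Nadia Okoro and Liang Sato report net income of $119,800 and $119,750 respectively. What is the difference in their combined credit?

Nadia ($119,800): Adoption Credit: 6% of the $33,700 excess over $86,100 is $2,022; credit = $2,875 − $2,022 = $853. Health Coverage Credit: $119,800 is at or below the $156,000 threshold, so the full $9,375 applies. total $853 + $9,375 = $10,228
Liang ($119,750): Adoption Credit: 6% of the $33,650 excess over $86,100 is $2,019; credit = $2,875 − $2,019 = $856. Health Coverage Credit: $119,750 is at or below the $156,000 threshold, so the full $9,375 applies. total $856 + $9,375 = $10,231
Difference: |$10,228 − $10,231| = $3.

$3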